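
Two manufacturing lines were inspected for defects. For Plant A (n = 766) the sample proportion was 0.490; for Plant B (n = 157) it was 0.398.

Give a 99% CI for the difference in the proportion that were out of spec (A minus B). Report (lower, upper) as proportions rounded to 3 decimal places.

(-0.019, 0.203)

Each SE is √(p̂(1−p̂)/n): √(0.4900·0.5100/766) = 0.01806 and √(0.3980·0.6020/157) = 0.03907.
SE(p̂₁ − p̂₂) = √(SE₁² + SE₂²) = √(0.0003261636 + 0.0015264649) = 0.04304, since the two samples are independent.
At 99% confidence z* = 2.576; margin = 2.576 × 0.04304 = 0.11087.
The difference is 0.4900 − 0.3980 = 0.0920, so the interval is 0.0920 ± 0.11087 = (-0.019, 0.203).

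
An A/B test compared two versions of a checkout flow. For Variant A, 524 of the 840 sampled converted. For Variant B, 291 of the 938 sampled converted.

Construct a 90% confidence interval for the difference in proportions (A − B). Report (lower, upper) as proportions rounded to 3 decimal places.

(0.277, 0.351)

Sample proportions: 524/840 = 0.6238, 291/938 = 0.3102.
Each SE is √(p̂(1−p̂)/n): √(0.6238·0.3762/840) = 0.01671 and √(0.3102·0.6898/938) = 0.01510.
SE(p̂₁ − p̂₂) = √(SE₁² + SE₂²) = √(0.0002792241 + 0.00022801) = 0.02252, since the two samples are independent.
At 90% confidence z* = 1.645; margin = 1.645 × 0.02252 = 0.03705.
The difference is 0.6238 − 0.3102 = 0.3136, so the interval is 0.3136 ± 0.03705 = (0.277, 0.351).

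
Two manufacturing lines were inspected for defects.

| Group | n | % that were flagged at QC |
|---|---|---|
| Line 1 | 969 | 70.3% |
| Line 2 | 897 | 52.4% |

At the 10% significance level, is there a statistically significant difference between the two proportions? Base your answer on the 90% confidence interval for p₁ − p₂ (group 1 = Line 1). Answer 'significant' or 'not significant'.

The two standard errors are √(0.7030×0.2970/969) = 0.01468 and √(0.5240×0.4760/897) = 0.01668.
Because the samples are independent, SE_diff = √(0.01468² + 0.01668²) = 0.02222.
Using z* = 1.645 for 90%, ME = 1.645 × 0.02222 = 0.03655.
p̂₁ − p̂₂ = 0.1790; interval 0.1790 ± 0.03655 gives (0.14245, 0.21555).
The interval (0.14245, 0.21555) does not contain 0, so the difference is significant.

significant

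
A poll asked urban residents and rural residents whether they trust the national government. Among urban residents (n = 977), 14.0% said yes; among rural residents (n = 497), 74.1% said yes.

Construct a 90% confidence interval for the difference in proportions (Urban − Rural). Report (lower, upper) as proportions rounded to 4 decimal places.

The two standard errors are √(0.1400×0.8600/977) = 0.01110 and √(0.7410×0.2590/497) = 0.01965.
Because the samples are independent, SE_diff = √(0.01110² + 0.01965²) = 0.02257.
Using z* = 1.645 for 90%, ME = 1.645 × 0.02257 = 0.03713.
p̂₁ − p̂₂ = -0.6010; interval -0.6010 ± 0.03713 gives (-0.6381, -0.5639).

(-0.6381, -0.5639)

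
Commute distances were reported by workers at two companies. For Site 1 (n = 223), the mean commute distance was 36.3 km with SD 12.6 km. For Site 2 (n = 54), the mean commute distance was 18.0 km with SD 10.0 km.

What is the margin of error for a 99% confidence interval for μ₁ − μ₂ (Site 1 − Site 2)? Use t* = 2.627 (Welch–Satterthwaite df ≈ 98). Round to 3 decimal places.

4.206

SE₁ = s₁/√n₁ = 12.6/√223 = 0.8438; SE₂ = 10.0/√54 = 1.3608.
Independent samples, unequal variances: SE_diff = √(SE₁² + SE₂²) = √(0.71199844 + 1.85177664) = 1.6012.
t* = 2.627, so margin of error = 2.627 × 1.6012 = 4.2064.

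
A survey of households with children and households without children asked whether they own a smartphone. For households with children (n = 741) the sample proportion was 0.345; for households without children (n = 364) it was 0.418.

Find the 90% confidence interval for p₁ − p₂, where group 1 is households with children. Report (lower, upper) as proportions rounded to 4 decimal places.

(-0.1243, -0.0217)

Each SE is √(p̂(1−p̂)/n): √(0.3450·0.6550/741) = 0.01746 and √(0.4180·0.5820/364) = 0.02585.
SE(p̂₁ − p̂₂) = √(SE₁² + SE₂²) = √(0.0003048516 + 0.0006682225) = 0.03119, since the two samples are independent.
At 90% confidence z* = 1.645; margin = 1.645 × 0.03119 = 0.05131.
The difference is 0.3450 − 0.4180 = -0.0730, so the interval is -0.0730 ± 0.05131 = (-0.1243, -0.0217).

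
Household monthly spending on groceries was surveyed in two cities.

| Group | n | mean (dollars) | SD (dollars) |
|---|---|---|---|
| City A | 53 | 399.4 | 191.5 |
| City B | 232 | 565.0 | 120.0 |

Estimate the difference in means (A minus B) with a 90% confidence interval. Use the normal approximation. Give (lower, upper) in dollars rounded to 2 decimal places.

Standard errors of each mean: 191.5/√53 = 26.3045 and 120.0/√232 = 7.8784.
SE(x̄₁ − x̄₂) = √(26.3045² + 7.8784²) = 27.4590 for independent samples with unequal variances.
With z* = 1.645, the margin is 1.645 × 27.4590 = 45.1701.
x̄₁ − x̄₂ = 399.4 − 565.0 = -165.6000; the interval is -165.6000 ± 45.1701 = (-210.77, -120.43).

(-210.77, -120.43)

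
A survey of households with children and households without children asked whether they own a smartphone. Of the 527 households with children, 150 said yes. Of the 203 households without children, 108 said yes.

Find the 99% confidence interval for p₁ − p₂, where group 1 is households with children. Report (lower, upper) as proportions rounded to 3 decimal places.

(-0.351, -0.144)

p̂₁ = 150/527 = 0.2846 and p̂₂ = 108/203 = 0.5320.
SE₁ = √(p̂₁(1−p̂₁)/n₁) = √(0.2846·0.7154/527) = 0.01966; SE₂ = √(0.5320·0.4680/203) = 0.03502.
Independent samples: SE of the difference = √(SE₁² + SE₂²) = √(0.0003865156 + 0.0012264004) = 0.04016.
z* for 99% confidence is 2.576, so the margin of error is 2.576 × 0.04016 = 0.10345.
Point estimate p̂₁ − p̂₂ = 0.2846 − 0.5320 = -0.2474.
-0.2474 ± 0.10345 → (-0.351, -0.144).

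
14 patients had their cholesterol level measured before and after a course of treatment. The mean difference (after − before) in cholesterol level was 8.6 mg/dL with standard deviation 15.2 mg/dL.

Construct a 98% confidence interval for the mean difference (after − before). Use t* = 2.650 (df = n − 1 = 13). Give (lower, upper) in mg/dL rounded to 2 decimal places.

(-2.17, 19.37)

Paired design: SE = s_d/√n = 15.2/√14 = 4.0624.
t* = 2.650; margin of error = 2.650 × 4.0624 = 10.7654.
8.6 ± 10.7654 → (-2.17, 19.37).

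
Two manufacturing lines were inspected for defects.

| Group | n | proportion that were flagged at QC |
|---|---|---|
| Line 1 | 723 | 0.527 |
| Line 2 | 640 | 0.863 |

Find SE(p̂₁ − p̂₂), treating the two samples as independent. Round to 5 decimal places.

SE₁ = √(p̂₁(1−p̂₁)/n₁) = √(0.5270·0.4730/723) = 0.01857; SE₂ = √(0.8630·0.1370/640) = 0.01359.
Independent samples: SE of the difference = √(SE₁² + SE₂²) = √(0.0003448449 + 0.0001846881) = 0.02301.

0.02301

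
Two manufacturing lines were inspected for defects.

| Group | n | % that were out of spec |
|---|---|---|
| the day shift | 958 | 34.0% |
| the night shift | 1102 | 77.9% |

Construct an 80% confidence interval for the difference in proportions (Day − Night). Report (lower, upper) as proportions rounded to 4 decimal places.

SE₁ = √(p̂₁(1−p̂₁)/n₁) = √(0.3400·0.6600/958) = 0.01530; SE₂ = √(0.7790·0.2210/1102) = 0.01250.
Independent samples: SE of the difference = √(SE₁² + SE₂²) = √(0.00023409 + 0.00015625) = 0.01976.
z* for 80% confidence is 1.282, so the margin of error is 1.282 × 0.01976 = 0.02533.
Point estimate p̂₁ − p̂₂ = 0.3400 − 0.7790 = -0.4390.
-0.4390 ± 0.02533 → (-0.4643, -0.4137).

(-0.4643, -0.4137)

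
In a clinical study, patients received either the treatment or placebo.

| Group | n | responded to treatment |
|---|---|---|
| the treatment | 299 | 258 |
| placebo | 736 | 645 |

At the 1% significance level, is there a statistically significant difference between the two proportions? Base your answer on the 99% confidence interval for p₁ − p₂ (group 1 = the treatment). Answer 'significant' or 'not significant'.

First, p̂₁ = 258/299 = 0.8629; p̂₂ = 645/736 = 0.8764.
The two standard errors are √(0.8629×0.1371/299) = 0.01989 and √(0.8764×0.1236/736) = 0.01213.
Because the samples are independent, SE_diff = √(0.01989² + 0.01213²) = 0.02330.
Using z* = 2.576 for 99%, ME = 2.576 × 0.02330 = 0.06002.
p̂₁ − p̂₂ = -0.0135; interval -0.0135 ± 0.06002 gives (-0.07352, 0.04652).
The interval (-0.07352, 0.04652) contains 0, so the difference is not significant.

not significant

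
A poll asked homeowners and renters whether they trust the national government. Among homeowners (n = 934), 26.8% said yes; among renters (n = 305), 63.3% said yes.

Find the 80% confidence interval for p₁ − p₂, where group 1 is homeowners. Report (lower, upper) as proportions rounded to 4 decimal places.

(-0.4050, -0.3250)

SE₁ = √(p̂₁(1−p̂₁)/n₁) = √(0.2680·0.7320/934) = 0.01449; SE₂ = √(0.6330·0.3670/305) = 0.02760.
Independent samples: SE of the difference = √(SE₁² + SE₂²) = √(0.0002099601 + 0.00076176) = 0.03117.
z* for 80% confidence is 1.282, so the margin of error is 1.282 × 0.03117 = 0.03996.
Point estimate p̂₁ − p̂₂ = 0.2680 − 0.6330 = -0.3650.
-0.3650 ± 0.03996 → (-0.4050, -0.3250).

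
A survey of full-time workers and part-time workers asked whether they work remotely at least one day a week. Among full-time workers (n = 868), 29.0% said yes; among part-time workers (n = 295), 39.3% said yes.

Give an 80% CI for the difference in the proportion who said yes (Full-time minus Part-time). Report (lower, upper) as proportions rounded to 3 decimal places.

(-0.144, -0.062)

Each SE is √(p̂(1−p̂)/n): √(0.2900·0.7100/868) = 0.01540 and √(0.3930·0.6070/295) = 0.02844.
SE(p̂₁ − p̂₂) = √(SE₁² + SE₂²) = √(0.00023716 + 0.0008088336) = 0.03234, since the two samples are independent.
At 80% confidence z* = 1.282; margin = 1.282 × 0.03234 = 0.04146.
The difference is 0.2900 − 0.3930 = -0.1030, so the interval is -0.1030 ± 0.04146 = (-0.144, -0.062).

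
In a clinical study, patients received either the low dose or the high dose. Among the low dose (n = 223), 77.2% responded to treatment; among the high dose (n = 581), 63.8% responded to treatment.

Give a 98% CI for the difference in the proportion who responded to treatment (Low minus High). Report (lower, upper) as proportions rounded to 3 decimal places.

The two standard errors are √(0.7720×0.2280/223) = 0.02809 and √(0.6380×0.3620/581) = 0.01994.
Because the samples are independent, SE_diff = √(0.02809² + 0.01994²) = 0.03445.
Using z* = 2.326 for 98%, ME = 2.326 × 0.03445 = 0.08013.
p̂₁ − p̂₂ = 0.1340; interval 0.1340 ± 0.08013 gives (0.054, 0.214).

(0.054, 0.214)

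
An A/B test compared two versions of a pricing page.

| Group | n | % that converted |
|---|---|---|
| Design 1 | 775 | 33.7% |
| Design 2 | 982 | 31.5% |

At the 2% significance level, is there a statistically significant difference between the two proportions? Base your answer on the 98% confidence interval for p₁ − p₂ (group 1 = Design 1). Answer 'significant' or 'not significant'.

not significant

The two standard errors are √(0.3370×0.6630/775) = 0.01698 and √(0.3150×0.6850/982) = 0.01482.
Because the samples are independent, SE_diff = √(0.01698² + 0.01482²) = 0.02254.
Using z* = 2.326 for 98%, ME = 2.326 × 0.02254 = 0.05243.
p̂₁ − p̂₂ = 0.0220; interval 0.0220 ± 0.05243 gives (-0.03043, 0.07443).
The interval (-0.03043, 0.07443) contains 0, so the difference is not significant.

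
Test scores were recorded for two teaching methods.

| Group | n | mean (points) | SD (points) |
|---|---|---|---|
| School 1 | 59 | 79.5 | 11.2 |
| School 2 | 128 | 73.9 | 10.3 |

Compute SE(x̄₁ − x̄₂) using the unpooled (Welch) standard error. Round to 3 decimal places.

1.719

SE₁ = s₁/√n₁ = 11.2/√59 = 1.4581; SE₂ = 10.3/√128 = 0.9104.
Independent samples, unequal variances: SE_diff = √(SE₁² + SE₂²) = √(2.12605561 + 0.82882816) = 1.7190.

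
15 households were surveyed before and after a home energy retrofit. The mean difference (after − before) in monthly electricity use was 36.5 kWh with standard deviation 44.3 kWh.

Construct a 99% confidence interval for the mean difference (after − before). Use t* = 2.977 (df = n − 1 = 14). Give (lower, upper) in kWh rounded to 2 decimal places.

(2.45, 70.55)

This is a matched-pairs design, so SE = s_d/√n = 44.3/√15 = 11.4382.
Margin = 2.977 × 11.4382 = 34.0515; the interval is 36.5 ± 34.0515 = (2.45, 70.55).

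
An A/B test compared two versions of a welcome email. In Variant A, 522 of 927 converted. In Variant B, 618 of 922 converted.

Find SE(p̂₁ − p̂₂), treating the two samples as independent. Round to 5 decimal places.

First, p̂₁ = 522/927 = 0.5631; p̂₂ = 618/922 = 0.6703.
The two standard errors are √(0.5631×0.4369/927) = 0.01629 and √(0.6703×0.3297/922) = 0.01548.
Because the samples are independent, SE_diff = √(0.01629² + 0.01548²) = 0.02247.

0.02247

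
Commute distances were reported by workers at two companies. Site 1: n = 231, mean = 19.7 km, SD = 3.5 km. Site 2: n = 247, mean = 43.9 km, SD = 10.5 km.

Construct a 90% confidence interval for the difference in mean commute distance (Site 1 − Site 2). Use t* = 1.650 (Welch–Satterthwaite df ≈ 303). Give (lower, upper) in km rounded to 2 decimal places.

SE₁ = s₁/√n₁ = 3.5/√231 = 0.2303; SE₂ = 10.5/√247 = 0.6681.
Independent samples, unequal variances: SE_diff = √(SE₁² + SE₂²) = √(0.05303809 + 0.44635761) = 0.7067.
t* = 1.650, so margin of error = 1.650 × 0.7067 = 1.1661.
Difference in means = 19.7 − 43.9 = -24.2000.
-24.2000 ± 1.1661 → (-25.37, -23.03).

(-25.37, -23.03)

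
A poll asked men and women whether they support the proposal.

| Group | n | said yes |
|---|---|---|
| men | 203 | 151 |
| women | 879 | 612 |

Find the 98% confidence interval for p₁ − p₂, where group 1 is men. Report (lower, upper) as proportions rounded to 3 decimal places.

(-0.032, 0.127)

First, p̂₁ = 151/203 = 0.7438; p̂₂ = 612/879 = 0.6962.
The two standard errors are √(0.7438×0.2562/203) = 0.03064 and √(0.6962×0.3038/879) = 0.01551.
Because the samples are independent, SE_diff = √(0.03064² + 0.01551²) = 0.03434.
Using z* = 2.326 for 98%, ME = 2.326 × 0.03434 = 0.07987.
p̂₁ − p̂₂ = 0.0476; interval 0.0476 ± 0.07987 gives (-0.032, 0.127).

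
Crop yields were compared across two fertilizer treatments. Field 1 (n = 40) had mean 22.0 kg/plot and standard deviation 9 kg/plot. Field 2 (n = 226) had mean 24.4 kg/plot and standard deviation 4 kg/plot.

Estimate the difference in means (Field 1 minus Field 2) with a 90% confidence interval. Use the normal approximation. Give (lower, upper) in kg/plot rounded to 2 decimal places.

Standard errors of each mean: 9/√40 = 1.4230 and 4/√226 = 0.2661.
SE(x̄₁ − x̄₂) = √(1.4230² + 0.2661²) = 1.4477 for independent samples with unequal variances.
With z* = 1.645, the margin is 1.645 × 1.4477 = 2.3815.
x̄₁ − x̄₂ = 22.0 − 24.4 = -2.4000; the interval is -2.4000 ± 2.3815 = (-4.78, -0.02).

(-4.78, -0.02)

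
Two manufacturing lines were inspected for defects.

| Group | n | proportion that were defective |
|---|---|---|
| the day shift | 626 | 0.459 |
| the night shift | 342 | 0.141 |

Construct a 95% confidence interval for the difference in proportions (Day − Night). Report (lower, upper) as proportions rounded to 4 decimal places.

SE₁ = √(p̂₁(1−p̂₁)/n₁) = √(0.4590·0.5410/626) = 0.01992; SE₂ = √(0.1410·0.8590/342) = 0.01882.
Independent samples: SE of the difference = √(SE₁² + SE₂²) = √(0.0003968064 + 0.0003541924) = 0.02740.
z* for 95% confidence is 1.960, so the margin of error is 1.960 × 0.02740 = 0.05370.
Point estimate p̂₁ − p̂₂ = 0.4590 − 0.1410 = 0.3180.
0.3180 ± 0.05370 → (0.2643, 0.3717).

(0.2643, 0.3717)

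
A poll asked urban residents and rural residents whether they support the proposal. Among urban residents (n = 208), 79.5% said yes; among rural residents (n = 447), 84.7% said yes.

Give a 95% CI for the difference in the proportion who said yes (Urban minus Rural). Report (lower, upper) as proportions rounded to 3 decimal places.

(-0.116, 0.012)

Each SE is √(p̂(1−p̂)/n): √(0.7950·0.2050/208) = 0.02799 and √(0.8470·0.1530/447) = 0.01703.
SE(p̂₁ − p̂₂) = √(SE₁² + SE₂²) = √(0.0007834401 + 0.0002900209) = 0.03276, since the two samples are independent.
At 95% confidence z* = 1.960; margin = 1.960 × 0.03276 = 0.06421.
The difference is 0.7950 − 0.8470 = -0.0520, so the interval is -0.0520 ± 0.06421 = (-0.116, 0.012).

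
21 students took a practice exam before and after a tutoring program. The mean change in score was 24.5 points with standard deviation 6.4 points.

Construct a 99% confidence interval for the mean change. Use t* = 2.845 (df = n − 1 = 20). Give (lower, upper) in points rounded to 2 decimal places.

This is a matched-pairs design, so SE = s_d/√n = 6.4/√21 = 1.3966.
Margin = 2.845 × 1.3966 = 3.9733; the interval is 24.5 ± 3.9733 = (20.53, 28.47).

(20.53, 28.47)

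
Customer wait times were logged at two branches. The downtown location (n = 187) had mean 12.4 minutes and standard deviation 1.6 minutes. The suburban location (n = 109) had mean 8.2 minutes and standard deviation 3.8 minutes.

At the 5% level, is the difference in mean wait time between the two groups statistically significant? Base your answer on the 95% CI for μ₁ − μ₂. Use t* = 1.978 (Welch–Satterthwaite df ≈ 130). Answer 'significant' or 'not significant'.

Standard errors of each mean: 1.6/√187 = 0.1170 and 3.8/√109 = 0.3640.
SE(x̄₁ − x̄₂) = √(0.1170² + 0.3640²) = 0.3823 for independent samples with unequal variances.
With t* = 1.978, the margin is 1.978 × 0.3823 = 0.7562.
x̄₁ − x̄₂ = 12.4 − 8.2 = 4.2000; the interval is 4.2000 ± 0.7562 = (3.4438, 4.9562).
The interval (3.4438, 4.9562) does not contain 0, so the difference is significant.

significant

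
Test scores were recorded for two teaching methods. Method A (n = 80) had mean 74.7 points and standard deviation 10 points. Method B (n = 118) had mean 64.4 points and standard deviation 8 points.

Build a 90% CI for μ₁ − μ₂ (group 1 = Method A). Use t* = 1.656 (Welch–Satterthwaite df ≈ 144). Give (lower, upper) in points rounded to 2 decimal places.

(8.08, 12.52)

Standard errors of each mean: 10/√80 = 1.1180 and 8/√118 = 0.7365.
SE(x̄₁ − x̄₂) = √(1.1180² + 0.7365²) = 1.3388 for independent samples with unequal variances.
With t* = 1.656, the margin is 1.656 × 1.3388 = 2.2171.
x̄₁ − x̄₂ = 74.7 − 64.4 = 10.3000; the interval is 10.3000 ± 2.2171 = (8.08, 12.52).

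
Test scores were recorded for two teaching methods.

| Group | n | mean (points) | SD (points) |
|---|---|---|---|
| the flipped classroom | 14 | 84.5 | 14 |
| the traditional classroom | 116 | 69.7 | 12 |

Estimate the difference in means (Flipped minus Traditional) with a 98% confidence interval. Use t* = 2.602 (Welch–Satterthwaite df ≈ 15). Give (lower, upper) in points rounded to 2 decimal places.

SE₁ = s₁/√n₁ = 14/√14 = 3.7417; SE₂ = 12/√116 = 1.1142.
Independent samples, unequal variances: SE_diff = √(SE₁² + SE₂²) = √(14.00031889 + 1.24144164) = 3.9041.
t* = 2.602, so margin of error = 2.602 × 3.9041 = 10.1585.
Difference in means = 84.5 − 69.7 = 14.8000.
14.8000 ± 10.1585 → (4.64, 24.96).

(4.64, 24.96)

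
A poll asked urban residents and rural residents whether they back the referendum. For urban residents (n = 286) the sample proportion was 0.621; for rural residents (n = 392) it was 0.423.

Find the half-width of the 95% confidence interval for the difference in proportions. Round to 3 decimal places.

SE₁ = √(p̂₁(1−p̂₁)/n₁) = √(0.6210·0.3790/286) = 0.02869; SE₂ = √(0.4230·0.5770/392) = 0.02495.
Independent samples: SE of the difference = √(SE₁² + SE₂²) = √(0.0008231161 + 0.0006225025) = 0.03802.
z* for 95% confidence is 1.960, so the margin of error is 1.960 × 0.03802 = 0.07452.

0.075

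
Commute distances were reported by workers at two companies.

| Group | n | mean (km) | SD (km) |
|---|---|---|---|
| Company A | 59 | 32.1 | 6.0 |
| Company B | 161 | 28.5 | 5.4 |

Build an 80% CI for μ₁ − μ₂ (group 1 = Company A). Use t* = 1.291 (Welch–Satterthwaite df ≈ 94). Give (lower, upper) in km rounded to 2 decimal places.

Standard errors of each mean: 6.0/√59 = 0.7811 and 5.4/√161 = 0.4256.
SE(x̄₁ − x̄₂) = √(0.7811² + 0.4256²) = 0.8895 for independent samples with unequal variances.
With t* = 1.291, the margin is 1.291 × 0.8895 = 1.1483.
x̄₁ − x̄₂ = 32.1 − 28.5 = 3.6000; the interval is 3.6000 ± 1.1483 = (2.45, 4.75).

(2.45, 4.75)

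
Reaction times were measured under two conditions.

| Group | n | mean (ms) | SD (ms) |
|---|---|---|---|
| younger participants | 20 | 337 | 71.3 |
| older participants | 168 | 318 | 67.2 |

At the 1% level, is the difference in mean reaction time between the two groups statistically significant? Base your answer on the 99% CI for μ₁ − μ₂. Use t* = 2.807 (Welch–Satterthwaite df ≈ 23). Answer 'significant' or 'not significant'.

not significant

SE₁ = s₁/√n₁ = 71.3/√20 = 15.9432; SE₂ = 67.2/√168 = 5.1846.
Independent samples, unequal variances: SE_diff = √(SE₁² + SE₂²) = √(254.18562624 + 26.88007716) = 16.7650.
t* = 2.807, so margin of error = 2.807 × 16.7650 = 47.0594.
Difference in means = 337 − 318 = 19.0000.
19.0000 ± 47.0594 → (-28.0594, 66.0594).
The interval (-28.0594, 66.0594) contains 0, so the difference is not significant.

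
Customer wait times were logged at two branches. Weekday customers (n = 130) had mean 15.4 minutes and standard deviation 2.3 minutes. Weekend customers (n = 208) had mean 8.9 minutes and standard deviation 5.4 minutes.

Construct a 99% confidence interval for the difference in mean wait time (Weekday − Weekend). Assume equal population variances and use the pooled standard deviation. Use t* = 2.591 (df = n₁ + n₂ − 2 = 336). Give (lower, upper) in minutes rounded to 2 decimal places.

(5.20, 7.80)

Pooled variance s_p² = [129·2.3² + 207·5.4²] / (130+208−2) = 19.9956, so s_p = 4.4716.
SE_diff = s_p·√(1/n₁ + 1/n₂) = 4.4716·√(1/130 + 1/208) = 0.4999.
t* = 2.591; margin = 2.591 × 0.4999 = 1.2952.
Difference = 15.4 − 8.9 = 6.5000.
6.5000 ± 1.2952 → (5.20, 7.80).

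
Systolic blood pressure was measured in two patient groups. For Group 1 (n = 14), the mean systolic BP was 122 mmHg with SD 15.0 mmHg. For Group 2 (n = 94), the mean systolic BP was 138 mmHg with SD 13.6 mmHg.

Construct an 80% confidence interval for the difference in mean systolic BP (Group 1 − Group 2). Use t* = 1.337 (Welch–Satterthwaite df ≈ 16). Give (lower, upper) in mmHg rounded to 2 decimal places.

Standard errors of each mean: 15.0/√14 = 4.0089 and 13.6/√94 = 1.4027.
SE(x̄₁ − x̄₂) = √(4.0089² + 1.4027²) = 4.2472 for independent samples with unequal variances.
With t* = 1.337, the margin is 1.337 × 4.2472 = 5.6785.
x̄₁ − x̄₂ = 122 − 138 = -16.0000; the interval is -16.0000 ± 5.6785 = (-21.68, -10.32).

(-21.68, -10.32)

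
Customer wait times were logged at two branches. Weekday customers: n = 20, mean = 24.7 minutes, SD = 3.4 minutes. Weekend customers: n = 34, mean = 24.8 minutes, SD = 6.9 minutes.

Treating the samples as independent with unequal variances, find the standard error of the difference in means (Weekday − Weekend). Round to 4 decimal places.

1.4065

SE₁ = s₁/√n₁ = 3.4/√20 = 0.7603; SE₂ = 6.9/√34 = 1.1833.
Independent samples, unequal variances: SE_diff = √(SE₁² + SE₂²) = √(0.57805609 + 1.40019889) = 1.4065.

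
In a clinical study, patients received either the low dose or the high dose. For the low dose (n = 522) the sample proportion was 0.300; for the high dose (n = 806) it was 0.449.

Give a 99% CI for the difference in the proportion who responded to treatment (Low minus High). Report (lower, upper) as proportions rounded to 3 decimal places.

Each SE is √(p̂(1−p̂)/n): √(0.3000·0.7000/522) = 0.02006 and √(0.4490·0.5510/806) = 0.01752.
SE(p̂₁ − p̂₂) = √(SE₁² + SE₂²) = √(0.0004024036 + 0.0003069504) = 0.02663, since the two samples are independent.
At 99% confidence z* = 2.576; margin = 2.576 × 0.02663 = 0.06860.
The difference is 0.3000 − 0.4490 = -0.1490, so the interval is -0.1490 ± 0.06860 = (-0.218, -0.080).

(-0.218, -0.080)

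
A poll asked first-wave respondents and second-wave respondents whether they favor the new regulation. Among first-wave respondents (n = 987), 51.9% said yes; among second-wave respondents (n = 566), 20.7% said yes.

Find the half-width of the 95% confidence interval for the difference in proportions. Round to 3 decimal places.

The two standard errors are √(0.5190×0.4810/987) = 0.01590 and √(0.2070×0.7930/566) = 0.01703.
Because the samples are independent, SE_diff = √(0.01590² + 0.01703²) = 0.02330.
Using z* = 1.960 for 95%, ME = 1.960 × 0.02330 = 0.04567.

0.046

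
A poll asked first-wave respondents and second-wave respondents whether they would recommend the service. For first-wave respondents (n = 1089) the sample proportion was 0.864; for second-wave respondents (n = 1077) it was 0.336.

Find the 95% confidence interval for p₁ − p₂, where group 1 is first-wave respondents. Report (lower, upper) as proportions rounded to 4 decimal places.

(0.4932, 0.5628)

SE₁ = √(p̂₁(1−p̂₁)/n₁) = √(0.8640·0.1360/1089) = 0.01039; SE₂ = √(0.3360·0.6640/1077) = 0.01439.
Independent samples: SE of the difference = √(SE₁² + SE₂²) = √(0.0001079521 + 0.0002070721) = 0.01775.
z* for 95% confidence is 1.960, so the margin of error is 1.960 × 0.01775 = 0.03479.
Point estimate p̂₁ − p̂₂ = 0.8640 − 0.3360 = 0.5280.
0.5280 ± 0.03479 → (0.4932, 0.5628).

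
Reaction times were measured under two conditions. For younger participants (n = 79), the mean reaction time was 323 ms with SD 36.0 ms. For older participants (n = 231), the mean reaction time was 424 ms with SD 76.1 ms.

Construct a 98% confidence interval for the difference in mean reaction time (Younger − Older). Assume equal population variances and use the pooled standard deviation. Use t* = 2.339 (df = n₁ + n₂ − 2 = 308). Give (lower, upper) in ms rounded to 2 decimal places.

(-121.79, -80.21)

s_p = √[((n₁−1)s₁² + (n₂−1)s₂²)/(n₁+n₂−2)] = √[(78·36.0² + 230·76.1²)/308] = 68.2115.
SE = 68.2115·√(1/79 + 1/231) = 8.8904.
With t* = 2.339, margin = 2.339 × 8.8904 = 20.7946.
x̄₁ − x̄₂ = 323 − 424 = -101.0000; interval -101.0000 ± 20.7946 = (-121.79, -80.21).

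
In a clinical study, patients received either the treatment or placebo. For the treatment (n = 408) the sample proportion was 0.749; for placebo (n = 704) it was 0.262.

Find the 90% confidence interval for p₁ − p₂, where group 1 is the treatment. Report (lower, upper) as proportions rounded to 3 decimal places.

(0.442, 0.532)

SE₁ = √(p̂₁(1−p̂₁)/n₁) = √(0.7490·0.2510/408) = 0.02147; SE₂ = √(0.2620·0.7380/704) = 0.01657.
Independent samples: SE of the difference = √(SE₁² + SE₂²) = √(0.0004609609 + 0.0002745649) = 0.02712.
z* for 90% confidence is 1.645, so the margin of error is 1.645 × 0.02712 = 0.04461.
Point estimate p̂₁ − p̂₂ = 0.7490 − 0.2620 = 0.4870.
0.4870 ± 0.04461 → (0.442, 0.532).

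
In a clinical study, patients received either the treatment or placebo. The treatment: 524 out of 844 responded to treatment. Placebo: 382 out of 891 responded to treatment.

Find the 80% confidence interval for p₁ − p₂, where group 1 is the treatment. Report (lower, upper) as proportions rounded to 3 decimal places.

(0.162, 0.222)

First, p̂₁ = 524/844 = 0.6209; p̂₂ = 382/891 = 0.4287.
The two standard errors are √(0.6209×0.3791/844) = 0.01670 and √(0.4287×0.5713/891) = 0.01658.
Because the samples are independent, SE_diff = √(0.01670² + 0.01658²) = 0.02353.
Using z* = 1.282 for 80%, ME = 1.282 × 0.02353 = 0.03017.
p̂₁ − p̂₂ = 0.1922; interval 0.1922 ± 0.03017 gives (0.162, 0.222).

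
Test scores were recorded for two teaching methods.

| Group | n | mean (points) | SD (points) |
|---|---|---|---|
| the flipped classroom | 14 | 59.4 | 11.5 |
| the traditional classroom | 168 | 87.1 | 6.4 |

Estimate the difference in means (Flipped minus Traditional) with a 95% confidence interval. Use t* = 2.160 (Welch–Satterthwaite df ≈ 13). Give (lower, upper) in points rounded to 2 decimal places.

SE₁ = s₁/√n₁ = 11.5/√14 = 3.0735; SE₂ = 6.4/√168 = 0.4938.
Independent samples, unequal variances: SE_diff = √(SE₁² + SE₂²) = √(9.44640225 + 0.24383844) = 3.1129.
t* = 2.160, so margin of error = 2.160 × 3.1129 = 6.7239.
Difference in means = 59.4 − 87.1 = -27.7000.
-27.7000 ± 6.7239 → (-34.42, -20.98).

(-34.42, -20.98)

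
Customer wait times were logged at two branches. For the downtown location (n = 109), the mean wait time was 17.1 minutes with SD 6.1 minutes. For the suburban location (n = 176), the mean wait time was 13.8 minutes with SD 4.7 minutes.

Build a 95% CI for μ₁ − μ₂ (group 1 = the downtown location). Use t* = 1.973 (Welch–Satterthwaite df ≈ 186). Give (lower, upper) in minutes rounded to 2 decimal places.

SE₁ = s₁/√n₁ = 6.1/√109 = 0.5843; SE₂ = 4.7/√176 = 0.3543.
Independent samples, unequal variances: SE_diff = √(SE₁² + SE₂²) = √(0.34140649 + 0.12552849) = 0.6833.
t* = 1.973, so margin of error = 1.973 × 0.6833 = 1.3482.
Difference in means = 17.1 − 13.8 = 3.3000.
3.3000 ± 1.3482 → (1.95, 4.65).

(1.95, 4.65)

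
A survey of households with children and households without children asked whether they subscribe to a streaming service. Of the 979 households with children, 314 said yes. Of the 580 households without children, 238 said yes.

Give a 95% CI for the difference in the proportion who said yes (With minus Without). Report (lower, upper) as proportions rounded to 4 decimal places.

p̂₁ = 314/979 = 0.3207 and p̂₂ = 238/580 = 0.4103.
SE₁ = √(p̂₁(1−p̂₁)/n₁) = √(0.3207·0.6793/979) = 0.01492; SE₂ = √(0.4103·0.5897/580) = 0.02042.
Independent samples: SE of the difference = √(SE₁² + SE₂²) = √(0.0002226064 + 0.0004169764) = 0.02529.
z* for 95% confidence is 1.960, so the margin of error is 1.960 × 0.02529 = 0.04957.
Point estimate p̂₁ − p̂₂ = 0.3207 − 0.4103 = -0.0896.
-0.0896 ± 0.04957 → (-0.1392, -0.0400).

(-0.1392, -0.0400)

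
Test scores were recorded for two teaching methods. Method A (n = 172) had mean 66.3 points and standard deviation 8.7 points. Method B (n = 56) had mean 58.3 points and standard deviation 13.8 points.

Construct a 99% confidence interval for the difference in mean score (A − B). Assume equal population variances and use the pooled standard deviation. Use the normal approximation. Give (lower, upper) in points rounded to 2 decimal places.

(3.97, 12.03)

s_p = √[((n₁−1)s₁² + (n₂−1)s₂²)/(n₁+n₂−2)] = √[(171·8.7² + 55·13.8²)/226] = 10.1792.
SE = 10.1792·√(1/172 + 1/56) = 1.5661.
With z* = 2.576, margin = 2.576 × 1.5661 = 4.0343.
x̄₁ − x̄₂ = 66.3 − 58.3 = 8.0000; interval 8.0000 ± 4.0343 = (3.97, 12.03).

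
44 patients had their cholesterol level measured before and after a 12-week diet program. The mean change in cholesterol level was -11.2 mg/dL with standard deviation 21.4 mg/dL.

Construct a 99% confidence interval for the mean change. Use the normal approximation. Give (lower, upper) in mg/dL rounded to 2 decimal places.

This is a matched-pairs design, so SE = s_d/√n = 21.4/√44 = 3.2262.
Margin = 2.576 × 3.2262 = 8.3107; the interval is -11.2 ± 8.3107 = (-19.51, -2.89).

(-19.51, -2.89)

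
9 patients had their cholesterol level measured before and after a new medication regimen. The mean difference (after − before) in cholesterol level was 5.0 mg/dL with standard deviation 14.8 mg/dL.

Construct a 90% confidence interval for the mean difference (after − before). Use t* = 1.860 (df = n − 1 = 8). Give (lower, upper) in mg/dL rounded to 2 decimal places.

(-4.18, 14.18)

This is a matched-pairs design, so SE = s_d/√n = 14.8/√9 = 4.9333.
Margin = 1.860 × 4.9333 = 9.1759; the interval is 5.0 ± 9.1759 = (-4.18, 14.18).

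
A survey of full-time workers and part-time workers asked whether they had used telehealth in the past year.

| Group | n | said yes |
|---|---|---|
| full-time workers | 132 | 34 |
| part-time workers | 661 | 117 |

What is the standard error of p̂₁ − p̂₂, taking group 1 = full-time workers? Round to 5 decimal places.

0.04085

p̂₁ = 34/132 = 0.2576 and p̂₂ = 117/661 = 0.1770.
SE₁ = √(p̂₁(1−p̂₁)/n₁) = √(0.2576·0.7424/132) = 0.03806; SE₂ = √(0.1770·0.8230/661) = 0.01485.
Independent samples: SE of the difference = √(SE₁² + SE₂²) = √(0.0014485636 + 0.0002205225) = 0.04085.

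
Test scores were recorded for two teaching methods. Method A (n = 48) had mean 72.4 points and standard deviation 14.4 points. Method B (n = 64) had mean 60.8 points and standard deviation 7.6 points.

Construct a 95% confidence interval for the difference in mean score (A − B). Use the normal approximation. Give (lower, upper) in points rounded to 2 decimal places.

(7.12, 16.08)

Standard errors of each mean: 14.4/√48 = 2.0785 and 7.6/√64 = 0.9500.
SE(x̄₁ − x̄₂) = √(2.0785² + 0.9500²) = 2.2853 for independent samples with unequal variances.
With z* = 1.960, the margin is 1.960 × 2.2853 = 4.4792.
x̄₁ − x̄₂ = 72.4 − 60.8 = 11.6000; the interval is 11.6000 ± 4.4792 = (7.12, 16.08).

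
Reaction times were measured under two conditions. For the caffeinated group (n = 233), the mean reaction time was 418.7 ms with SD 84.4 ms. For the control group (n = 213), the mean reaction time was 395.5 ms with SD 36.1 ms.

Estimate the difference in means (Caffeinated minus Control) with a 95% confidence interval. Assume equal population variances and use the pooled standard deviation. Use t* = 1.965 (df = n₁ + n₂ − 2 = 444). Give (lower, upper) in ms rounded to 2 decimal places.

(10.92, 35.48)

s_p = √[((n₁−1)s₁² + (n₂−1)s₂²)/(n₁+n₂−2)] = √[(232·84.4² + 212·36.1²)/444] = 65.9118.
SE = 65.9118·√(1/233 + 1/213) = 6.2483.
With t* = 1.965, margin = 1.965 × 6.2483 = 12.2779.
x̄₁ − x̄₂ = 418.7 − 395.5 = 23.2000; interval 23.2000 ± 12.2779 = (10.92, 35.48).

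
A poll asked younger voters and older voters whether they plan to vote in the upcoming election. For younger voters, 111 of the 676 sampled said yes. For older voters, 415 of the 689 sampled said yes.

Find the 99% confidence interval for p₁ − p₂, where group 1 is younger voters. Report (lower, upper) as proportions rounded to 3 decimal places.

Sample proportions: 111/676 = 0.1642, 415/689 = 0.6023.
Each SE is √(p̂(1−p̂)/n): √(0.1642·0.8358/676) = 0.01425 and √(0.6023·0.3977/689) = 0.01865.
SE(p̂₁ − p̂₂) = √(SE₁² + SE₂²) = √(0.0002030625 + 0.0003478225) = 0.02347, since the two samples are independent.
At 99% confidence z* = 2.576; margin = 2.576 × 0.02347 = 0.06046.
The difference is 0.1642 − 0.6023 = -0.4381, so the interval is -0.4381 ± 0.06046 = (-0.499, -0.378).

(-0.499, -0.378)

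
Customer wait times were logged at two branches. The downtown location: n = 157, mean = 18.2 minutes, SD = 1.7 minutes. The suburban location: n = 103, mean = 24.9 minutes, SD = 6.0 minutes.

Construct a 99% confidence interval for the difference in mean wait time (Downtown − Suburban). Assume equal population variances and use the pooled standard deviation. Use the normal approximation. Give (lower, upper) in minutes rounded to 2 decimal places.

(-8.01, -5.39)

s_p = √[((n₁−1)s₁² + (n₂−1)s₂²)/(n₁+n₂−2)] = √[(156·1.7² + 102·6.0²)/258] = 3.9975.
SE = 3.9975·√(1/157 + 1/103) = 0.5069.
With z* = 2.576, margin = 2.576 × 0.5069 = 1.3058.
x̄₁ − x̄₂ = 18.2 − 24.9 = -6.7000; interval -6.7000 ± 1.3058 = (-8.01, -5.39).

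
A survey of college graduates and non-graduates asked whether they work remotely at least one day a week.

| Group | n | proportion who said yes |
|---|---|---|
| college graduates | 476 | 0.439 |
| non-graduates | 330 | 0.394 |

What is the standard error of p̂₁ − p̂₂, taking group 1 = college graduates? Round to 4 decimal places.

0.0352

The two standard errors are √(0.4390×0.5610/476) = 0.02275 and √(0.3940×0.6060/330) = 0.02690.
Because the samples are independent, SE_diff = √(0.02275² + 0.02690²) = 0.03523.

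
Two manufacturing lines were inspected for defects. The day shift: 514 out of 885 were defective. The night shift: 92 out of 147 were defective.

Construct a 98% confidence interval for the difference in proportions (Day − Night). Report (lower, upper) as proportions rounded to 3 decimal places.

Sample proportions: 514/885 = 0.5808, 92/147 = 0.6259.
Each SE is √(p̂(1−p̂)/n): √(0.5808·0.4192/885) = 0.01659 and √(0.6259·0.3741/147) = 0.03991.
SE(p̂₁ − p̂₂) = √(SE₁² + SE₂²) = √(0.0002752281 + 0.0015928081) = 0.04322, since the two samples are independent.
At 98% confidence z* = 2.326; margin = 2.326 × 0.04322 = 0.10053.
The difference is 0.5808 − 0.6259 = -0.0451, so the interval is -0.0451 ± 0.10053 = (-0.146, 0.055).

(-0.146, 0.055)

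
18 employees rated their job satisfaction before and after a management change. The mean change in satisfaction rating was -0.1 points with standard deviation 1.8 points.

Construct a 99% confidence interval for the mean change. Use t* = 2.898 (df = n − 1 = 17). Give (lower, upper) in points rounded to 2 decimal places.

(-1.33, 1.13)

This is a matched-pairs design, so SE = s_d/√n = 1.8/√18 = 0.4243.
Margin = 2.898 × 0.4243 = 1.2296; the interval is -0.1 ± 1.2296 = (-1.33, 1.13).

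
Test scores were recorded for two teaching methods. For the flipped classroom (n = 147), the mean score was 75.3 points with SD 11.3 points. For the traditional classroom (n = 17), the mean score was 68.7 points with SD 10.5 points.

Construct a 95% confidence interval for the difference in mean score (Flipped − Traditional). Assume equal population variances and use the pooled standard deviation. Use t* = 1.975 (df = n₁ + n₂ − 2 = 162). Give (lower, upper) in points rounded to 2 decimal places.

(0.92, 12.28)

Pooled variance s_p² = [146·11.3² + 16·10.5²] / (147+17−2) = 125.9675, so s_p = 11.2235.
SE_diff = s_p·√(1/n₁ + 1/n₂) = 11.2235·√(1/147 + 1/17) = 2.8752.
t* = 1.975; margin = 1.975 × 2.8752 = 5.6785.
Difference = 75.3 − 68.7 = 6.6000.
6.6000 ± 5.6785 → (0.92, 12.28).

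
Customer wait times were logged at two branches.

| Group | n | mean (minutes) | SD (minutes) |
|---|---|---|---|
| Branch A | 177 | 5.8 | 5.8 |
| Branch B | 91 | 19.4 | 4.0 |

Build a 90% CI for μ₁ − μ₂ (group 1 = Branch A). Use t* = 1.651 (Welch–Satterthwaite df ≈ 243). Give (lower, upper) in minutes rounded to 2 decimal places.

SE₁ = s₁/√n₁ = 5.8/√177 = 0.4360; SE₂ = 4.0/√91 = 0.4193.
Independent samples, unequal variances: SE_diff = √(SE₁² + SE₂²) = √(0.190096 + 0.17581249) = 0.6049.
t* = 1.651, so margin of error = 1.651 × 0.6049 = 0.9987.
Difference in means = 5.8 − 19.4 = -13.6000.
-13.6000 ± 0.9987 → (-14.60, -12.60).

(-14.60, -12.60)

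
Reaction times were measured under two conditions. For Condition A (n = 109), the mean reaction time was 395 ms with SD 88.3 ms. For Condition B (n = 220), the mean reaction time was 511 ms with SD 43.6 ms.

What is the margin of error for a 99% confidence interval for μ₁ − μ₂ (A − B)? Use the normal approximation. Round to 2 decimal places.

23.07

SE₁ = s₁/√n₁ = 88.3/√109 = 8.4576; SE₂ = 43.6/√220 = 2.9395.
Independent samples, unequal variances: SE_diff = √(SE₁² + SE₂²) = √(71.53099776 + 8.64066025) = 8.9539.
z* = 2.576, so margin of error = 2.576 × 8.9539 = 23.0652.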